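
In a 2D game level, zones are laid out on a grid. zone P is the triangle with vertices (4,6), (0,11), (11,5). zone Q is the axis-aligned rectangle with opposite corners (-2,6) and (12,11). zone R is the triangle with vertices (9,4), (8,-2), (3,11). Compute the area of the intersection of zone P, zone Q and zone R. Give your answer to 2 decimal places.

4.40

The intersection is the polygon with vertices (5.634,7.927), (7.286,6), (4.923,6), (3.796,8.929).
By the shoelace formula its area is 4.40.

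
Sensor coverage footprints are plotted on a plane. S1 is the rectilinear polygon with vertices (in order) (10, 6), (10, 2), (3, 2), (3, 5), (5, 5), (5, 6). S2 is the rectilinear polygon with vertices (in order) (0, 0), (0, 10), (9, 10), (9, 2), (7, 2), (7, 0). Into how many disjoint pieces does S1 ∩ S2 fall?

S1 ∩ S2 is a single connected region.

1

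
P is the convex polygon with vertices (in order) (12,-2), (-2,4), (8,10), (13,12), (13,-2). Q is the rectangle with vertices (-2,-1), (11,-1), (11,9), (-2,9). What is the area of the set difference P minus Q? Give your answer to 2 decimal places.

33.00

|P| = 113, |P∩Q| = 80.
|P ∖ Q| = |P| − |P∩Q| = 113 − 80 = 33.00.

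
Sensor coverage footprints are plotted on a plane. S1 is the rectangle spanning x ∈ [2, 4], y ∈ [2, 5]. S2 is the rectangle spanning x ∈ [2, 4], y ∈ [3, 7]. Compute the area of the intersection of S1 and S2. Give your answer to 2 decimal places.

4.00

|S1∩S2|: x∈[2,4], y∈[3,5] → 2·2 = 4.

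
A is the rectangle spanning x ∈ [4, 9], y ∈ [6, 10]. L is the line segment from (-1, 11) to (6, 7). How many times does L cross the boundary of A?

The segment meets the boundary at (4,8.143).

1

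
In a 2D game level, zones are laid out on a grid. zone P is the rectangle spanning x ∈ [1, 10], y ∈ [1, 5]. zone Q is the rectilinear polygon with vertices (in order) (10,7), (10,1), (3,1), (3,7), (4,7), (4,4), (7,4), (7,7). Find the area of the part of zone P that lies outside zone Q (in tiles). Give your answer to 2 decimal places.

11.00

|zone P| = 36, |zone P∩zone Q| = 25.
|zone P ∖ zone Q| = |zone P| − |zone P∩zone Q| = 36 − 25 = 11.00.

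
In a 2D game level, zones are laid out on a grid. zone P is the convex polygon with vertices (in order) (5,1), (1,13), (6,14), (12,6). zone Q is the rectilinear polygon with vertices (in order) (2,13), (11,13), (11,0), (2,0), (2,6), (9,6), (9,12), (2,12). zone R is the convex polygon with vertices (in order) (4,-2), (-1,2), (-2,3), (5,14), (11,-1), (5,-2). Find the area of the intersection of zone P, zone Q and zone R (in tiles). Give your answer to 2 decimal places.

19.21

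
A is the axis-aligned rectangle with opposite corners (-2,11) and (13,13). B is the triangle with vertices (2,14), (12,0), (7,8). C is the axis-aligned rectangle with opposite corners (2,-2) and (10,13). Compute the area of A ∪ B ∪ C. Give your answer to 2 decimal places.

134.46

By inclusion–exclusion:
Individual areas: |A| = 30, |B| = 5, |C| = 120.
|A∩B| = 0.4762.
|A∩C|: x∈[2,10], y∈[11,13] → 8·2 = 16.
|B∩C| = 4.5405.
|A∩B∩C| = 0.4762.
|A ∪ B ∪ C| = 155 − 21.0167 + 0.4762 = 134.46.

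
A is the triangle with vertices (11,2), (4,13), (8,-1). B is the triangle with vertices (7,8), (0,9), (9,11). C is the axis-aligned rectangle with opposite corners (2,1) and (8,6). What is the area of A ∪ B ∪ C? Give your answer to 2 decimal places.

59.28

By inclusion–exclusion:
Individual areas: |A| = 27, |B| = 11.5, |C| = 30.
|A∩B| = 2.7886.
|A∩C| = 6.4286.
|B∩C| = 0.
|A∩B∩C| = 0.
|A ∪ B ∪ C| = 68.5 − 9.2171 + 0 = 59.28.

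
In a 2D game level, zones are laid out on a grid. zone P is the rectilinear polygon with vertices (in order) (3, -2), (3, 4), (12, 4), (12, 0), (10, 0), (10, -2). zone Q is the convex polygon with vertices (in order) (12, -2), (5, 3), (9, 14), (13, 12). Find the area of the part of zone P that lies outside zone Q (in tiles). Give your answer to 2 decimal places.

|zone P| = 50, |zone P∩zone Q| = 21.7468.
|zone P ∖ zone Q| = |zone P| − |zone P∩zone Q| = 50 − 21.7468 = 28.25.

28.25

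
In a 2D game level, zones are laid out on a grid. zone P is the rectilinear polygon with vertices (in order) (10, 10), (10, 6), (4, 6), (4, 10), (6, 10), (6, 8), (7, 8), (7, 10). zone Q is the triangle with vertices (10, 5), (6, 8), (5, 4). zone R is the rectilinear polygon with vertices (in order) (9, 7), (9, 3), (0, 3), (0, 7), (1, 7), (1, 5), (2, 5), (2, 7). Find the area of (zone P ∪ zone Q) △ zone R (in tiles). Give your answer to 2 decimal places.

40.62

|zone P ∪ zone Q| = 28.3333.
|(zone P ∪ zone Q) ∩ zone R| = 10.8583.
|(zone P ∪ zone Q) △ zone R| = 28.3333 + 34 − 21.7167 = 40.62.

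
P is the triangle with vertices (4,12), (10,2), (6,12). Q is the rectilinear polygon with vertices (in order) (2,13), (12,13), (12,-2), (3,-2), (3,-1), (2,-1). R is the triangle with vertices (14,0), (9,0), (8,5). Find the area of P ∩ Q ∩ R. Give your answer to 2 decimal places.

The intersection is the polygon with vertices (10,2), (8.4,4.667), (9.2,4).
By the shoelace formula its area is 0.53.

0.53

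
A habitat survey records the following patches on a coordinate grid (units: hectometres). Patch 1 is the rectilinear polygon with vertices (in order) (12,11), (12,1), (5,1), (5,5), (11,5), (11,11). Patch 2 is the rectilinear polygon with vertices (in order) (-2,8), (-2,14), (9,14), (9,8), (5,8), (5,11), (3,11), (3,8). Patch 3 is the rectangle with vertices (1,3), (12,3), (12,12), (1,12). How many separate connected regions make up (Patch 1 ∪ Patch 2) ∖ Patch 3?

2

(Patch 1 ∪ Patch 2) ∖ Patch 3 splits into 2 disjoint pieces (area 14, area 34).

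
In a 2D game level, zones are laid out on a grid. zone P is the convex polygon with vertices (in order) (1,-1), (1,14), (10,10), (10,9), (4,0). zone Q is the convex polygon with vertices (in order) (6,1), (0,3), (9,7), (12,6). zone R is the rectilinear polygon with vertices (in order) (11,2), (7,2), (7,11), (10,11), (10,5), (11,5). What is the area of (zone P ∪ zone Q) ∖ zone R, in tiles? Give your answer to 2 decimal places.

76.77

|zone P ∪ zone Q| = 98.1114.
|(zone P ∪ zone Q) ∩ zone R| = 21.3399.
|(zone P ∪ zone Q) ∖ zone R| = 98.1114 − 21.3399 = 76.77.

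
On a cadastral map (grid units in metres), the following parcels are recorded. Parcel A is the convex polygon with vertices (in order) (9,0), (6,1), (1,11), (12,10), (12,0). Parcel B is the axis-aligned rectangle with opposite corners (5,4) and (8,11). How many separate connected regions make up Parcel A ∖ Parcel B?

1

Parcel A ∖ Parcel B is a single connected region.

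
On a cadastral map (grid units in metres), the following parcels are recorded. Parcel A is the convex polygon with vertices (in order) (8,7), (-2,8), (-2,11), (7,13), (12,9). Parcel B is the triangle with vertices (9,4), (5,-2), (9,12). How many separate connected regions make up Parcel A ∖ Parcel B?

2

Parcel A ∖ Parcel B splits into 2 disjoint pieces (area 46.8794, area 5.85).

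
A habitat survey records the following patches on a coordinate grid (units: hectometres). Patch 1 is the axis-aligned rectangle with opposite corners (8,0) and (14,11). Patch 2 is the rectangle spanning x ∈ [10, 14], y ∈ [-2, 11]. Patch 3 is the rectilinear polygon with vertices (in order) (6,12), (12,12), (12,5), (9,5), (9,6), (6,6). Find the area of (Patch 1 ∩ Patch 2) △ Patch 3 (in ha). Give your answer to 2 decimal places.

|Patch 1 ∩ Patch 2| = 44.
|(Patch 1 ∩ Patch 2) ∩ Patch 3| = 12.
|(Patch 1 ∩ Patch 2) △ Patch 3| = 44 + 39 − 24 = 59.00.

59.00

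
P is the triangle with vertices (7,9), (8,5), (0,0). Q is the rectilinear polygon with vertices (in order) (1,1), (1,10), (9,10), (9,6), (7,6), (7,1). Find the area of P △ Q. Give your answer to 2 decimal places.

|P| = 18.5, |Q| = 62, |P∩Q| = 16.8696.
|P △ Q| = |P| + |Q| − 2·|P∩Q| = 18.5 + 62 − 33.7393 = 46.76.

46.76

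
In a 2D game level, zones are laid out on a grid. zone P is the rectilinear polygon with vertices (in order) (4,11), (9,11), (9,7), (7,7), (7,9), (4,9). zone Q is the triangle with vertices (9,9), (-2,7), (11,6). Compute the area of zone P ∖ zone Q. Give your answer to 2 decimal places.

|zone P| = 14, |zone P∩zone Q| = 3.6364.
|zone P ∖ zone Q| = |zone P| − |zone P∩zone Q| = 14 − 3.6364 = 10.36.

10.36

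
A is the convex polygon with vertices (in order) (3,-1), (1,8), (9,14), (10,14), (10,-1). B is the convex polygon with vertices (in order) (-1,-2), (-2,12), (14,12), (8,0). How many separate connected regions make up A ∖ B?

A ∖ B splits into 2 disjoint pieces (area 4.6667, area 8.25).

2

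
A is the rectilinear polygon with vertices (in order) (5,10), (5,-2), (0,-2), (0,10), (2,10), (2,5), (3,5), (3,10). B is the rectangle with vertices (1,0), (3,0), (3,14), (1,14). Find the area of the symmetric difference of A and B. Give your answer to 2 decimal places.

53.00

|A| = 55, |B| = 28, |A∩B| = 15.
|A △ B| = |A| + |B| − 2·|A∩B| = 55 + 28 − 30 = 53.00.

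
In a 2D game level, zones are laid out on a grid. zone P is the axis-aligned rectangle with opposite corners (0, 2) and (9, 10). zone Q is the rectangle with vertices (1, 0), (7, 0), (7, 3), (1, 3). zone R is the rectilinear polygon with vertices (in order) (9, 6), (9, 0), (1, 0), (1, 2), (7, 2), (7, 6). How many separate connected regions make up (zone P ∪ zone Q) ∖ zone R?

(zone P ∪ zone Q) ∖ zone R is a single connected region.

1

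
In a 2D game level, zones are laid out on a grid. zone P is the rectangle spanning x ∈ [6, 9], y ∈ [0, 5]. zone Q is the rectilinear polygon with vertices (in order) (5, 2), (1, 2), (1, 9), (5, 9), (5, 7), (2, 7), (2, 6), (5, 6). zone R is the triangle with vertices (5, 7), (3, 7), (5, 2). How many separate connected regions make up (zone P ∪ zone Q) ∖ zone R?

2

(zone P ∪ zone Q) ∖ zone R splits into 2 disjoint pieces (area 15, area 21.8).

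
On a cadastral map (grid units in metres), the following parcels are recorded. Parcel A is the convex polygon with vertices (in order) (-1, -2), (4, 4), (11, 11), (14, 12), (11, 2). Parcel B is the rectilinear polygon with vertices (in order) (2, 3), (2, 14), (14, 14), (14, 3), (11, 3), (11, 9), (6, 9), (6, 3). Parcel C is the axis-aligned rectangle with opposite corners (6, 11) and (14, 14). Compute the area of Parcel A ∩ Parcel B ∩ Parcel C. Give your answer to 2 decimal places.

The intersection is the polygon with vertices (14,12), (13.7,11), (11,11).
By the shoelace formula its area is 1.35.

1.35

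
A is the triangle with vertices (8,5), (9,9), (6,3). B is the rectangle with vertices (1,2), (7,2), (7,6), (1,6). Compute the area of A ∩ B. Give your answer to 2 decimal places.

The intersection is the polygon with vertices (6,3), (7,5), (7,4).
By the shoelace formula its area is 0.50.

0.50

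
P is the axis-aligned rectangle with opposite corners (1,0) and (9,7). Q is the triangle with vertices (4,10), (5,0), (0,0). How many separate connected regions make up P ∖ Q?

2

P ∖ Q splits into 2 disjoint pieces (area 30.45, area 4.05).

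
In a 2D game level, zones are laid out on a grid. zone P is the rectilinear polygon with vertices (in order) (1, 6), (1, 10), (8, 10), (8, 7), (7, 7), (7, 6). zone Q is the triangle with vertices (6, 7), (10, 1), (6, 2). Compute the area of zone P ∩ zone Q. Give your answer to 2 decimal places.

The intersection is the polygon with vertices (6,6), (6,7), (6.667,6).
By the shoelace formula its area is 0.33.

0.33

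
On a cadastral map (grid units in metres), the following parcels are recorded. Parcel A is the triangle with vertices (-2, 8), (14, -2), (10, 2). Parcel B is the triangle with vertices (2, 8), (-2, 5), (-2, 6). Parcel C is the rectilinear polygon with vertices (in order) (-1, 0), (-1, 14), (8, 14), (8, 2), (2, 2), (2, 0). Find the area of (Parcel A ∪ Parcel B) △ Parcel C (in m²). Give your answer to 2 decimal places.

113.58

|Parcel A ∪ Parcel B| = 13.8949.
|(Parcel A ∪ Parcel B) ∩ Parcel C| = 7.1574.
|(Parcel A ∪ Parcel B) △ Parcel C| = 13.8949 + 114 − 14.3149 = 113.58.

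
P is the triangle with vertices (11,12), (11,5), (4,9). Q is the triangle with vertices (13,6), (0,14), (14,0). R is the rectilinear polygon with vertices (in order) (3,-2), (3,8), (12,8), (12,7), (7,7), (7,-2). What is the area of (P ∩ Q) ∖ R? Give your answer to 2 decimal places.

|P ∩ Q| = 12.7894.
|(P ∩ Q) ∩ R| = 3.8526.
|(P ∩ Q) ∖ R| = 12.7894 − 3.8526 = 8.94.

8.94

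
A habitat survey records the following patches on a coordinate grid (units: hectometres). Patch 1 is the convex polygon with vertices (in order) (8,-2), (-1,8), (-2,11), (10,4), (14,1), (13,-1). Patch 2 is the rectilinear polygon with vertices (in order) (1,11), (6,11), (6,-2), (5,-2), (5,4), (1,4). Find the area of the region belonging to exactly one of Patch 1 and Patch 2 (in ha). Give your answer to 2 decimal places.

70.48

|Patch 1| = 71, |Patch 2| = 41, |Patch 1∩Patch 2| = 20.7583.
|Patch 1 △ Patch 2| = |Patch 1| + |Patch 2| − 2·|Patch 1∩Patch 2| = 71 + 41 − 41.5167 = 70.48.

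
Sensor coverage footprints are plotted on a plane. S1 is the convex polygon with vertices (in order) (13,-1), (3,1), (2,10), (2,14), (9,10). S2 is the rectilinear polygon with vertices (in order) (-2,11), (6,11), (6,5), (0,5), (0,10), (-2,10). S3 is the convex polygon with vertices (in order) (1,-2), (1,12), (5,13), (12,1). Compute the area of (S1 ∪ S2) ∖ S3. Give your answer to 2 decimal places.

27.99

|S1 ∪ S2| = 111.8889.
|(S1 ∪ S2) ∩ S3| = 83.9032.
|(S1 ∪ S2) ∖ S3| = 111.8889 − 83.9032 = 27.99.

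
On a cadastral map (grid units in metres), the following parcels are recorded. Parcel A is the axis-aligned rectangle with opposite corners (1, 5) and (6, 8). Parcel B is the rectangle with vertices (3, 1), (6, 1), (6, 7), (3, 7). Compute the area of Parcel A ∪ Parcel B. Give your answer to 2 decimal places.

27.00

By inclusion–exclusion:
Individual areas: |Parcel A| = 15, |Parcel B| = 18.
|Parcel A∩Parcel B|: x∈[3,6], y∈[5,7] → 3·2 = 6.
|Parcel A ∪ Parcel B| = 33 − 6 = 27.00.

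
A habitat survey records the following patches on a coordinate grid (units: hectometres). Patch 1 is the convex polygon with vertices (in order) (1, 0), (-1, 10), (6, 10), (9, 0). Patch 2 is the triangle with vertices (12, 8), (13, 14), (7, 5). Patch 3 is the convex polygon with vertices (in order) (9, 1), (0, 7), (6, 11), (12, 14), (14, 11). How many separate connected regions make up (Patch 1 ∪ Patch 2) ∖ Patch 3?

(Patch 1 ∪ Patch 2) ∖ Patch 3 splits into 2 disjoint pieces (area 42.5625, area 0.225).

2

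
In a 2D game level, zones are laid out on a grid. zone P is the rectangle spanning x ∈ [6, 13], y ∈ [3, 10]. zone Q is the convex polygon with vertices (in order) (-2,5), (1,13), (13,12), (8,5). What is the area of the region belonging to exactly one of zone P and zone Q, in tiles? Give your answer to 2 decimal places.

95.64

|zone P| = 49, |zone Q| = 84.5, |zone P∩zone Q| = 18.9286.
|zone P △ zone Q| = |zone P| + |zone Q| − 2·|zone P∩zone Q| = 49 + 84.5 − 37.8571 = 95.64.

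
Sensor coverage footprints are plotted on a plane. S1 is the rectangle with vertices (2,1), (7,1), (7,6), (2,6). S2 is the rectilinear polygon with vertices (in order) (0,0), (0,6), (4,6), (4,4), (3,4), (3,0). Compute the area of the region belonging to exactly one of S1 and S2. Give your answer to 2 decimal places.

31.00

|S1| = 25, |S2| = 20, |S1∩S2| = 7.
|S1 △ S2| = |S1| + |S2| − 2·|S1∩S2| = 25 + 20 − 14 = 31.00.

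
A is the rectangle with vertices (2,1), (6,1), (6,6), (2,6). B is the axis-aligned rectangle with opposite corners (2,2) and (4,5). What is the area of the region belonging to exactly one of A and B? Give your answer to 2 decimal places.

14.00

|A∩B|: x∈[2,4], y∈[2,5] → 2·3 = 6.
|A △ B| = |A| + |B| − 2·|A∩B| = 20 + 6 − 12 = 14.00.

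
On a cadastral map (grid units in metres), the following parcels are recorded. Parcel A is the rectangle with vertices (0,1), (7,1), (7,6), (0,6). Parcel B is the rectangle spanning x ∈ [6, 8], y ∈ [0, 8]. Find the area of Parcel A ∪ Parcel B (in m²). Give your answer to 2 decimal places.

By inclusion–exclusion:
Individual areas: |Parcel A| = 35, |Parcel B| = 16.
|Parcel A∩Parcel B|: x∈[6,7], y∈[1,6] → 1·5 = 5.
|Parcel A ∪ Parcel B| = 51 − 5 = 46.00.

46.00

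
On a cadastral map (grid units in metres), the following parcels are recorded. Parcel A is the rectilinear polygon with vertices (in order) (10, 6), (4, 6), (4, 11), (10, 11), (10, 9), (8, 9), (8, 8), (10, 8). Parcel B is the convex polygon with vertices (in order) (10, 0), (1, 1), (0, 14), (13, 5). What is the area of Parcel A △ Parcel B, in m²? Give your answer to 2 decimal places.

|Parcel A| = 28, |Parcel B| = 104, |Parcel A∩Parcel B| = 18.7308.
|Parcel A △ Parcel B| = |Parcel A| + |Parcel B| − 2·|Parcel A∩Parcel B| = 28 + 104 − 37.4615 = 94.54.

94.54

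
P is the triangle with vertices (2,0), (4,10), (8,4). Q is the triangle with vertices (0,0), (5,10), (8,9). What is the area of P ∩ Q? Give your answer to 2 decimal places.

The intersection is the polygon with vertices (3.333,6.667), (4.571,9.143), (6.095,6.857), (2.581,2.903).
By the shoelace formula its area is 8.43.

8.43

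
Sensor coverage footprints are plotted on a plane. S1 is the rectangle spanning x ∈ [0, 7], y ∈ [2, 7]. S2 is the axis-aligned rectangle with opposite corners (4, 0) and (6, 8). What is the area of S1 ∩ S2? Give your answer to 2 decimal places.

|S1∩S2|: x∈[4,6], y∈[2,7] → 2·5 = 10.

10.00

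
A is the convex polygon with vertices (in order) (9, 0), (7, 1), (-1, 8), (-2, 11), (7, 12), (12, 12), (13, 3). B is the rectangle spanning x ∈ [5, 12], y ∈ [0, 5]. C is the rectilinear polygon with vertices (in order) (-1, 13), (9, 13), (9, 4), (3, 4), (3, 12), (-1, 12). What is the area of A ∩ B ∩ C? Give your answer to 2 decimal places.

The intersection is the polygon with vertices (5,5), (9,5), (9,4), (5,4).
By the shoelace formula its area is 4.00.

4.00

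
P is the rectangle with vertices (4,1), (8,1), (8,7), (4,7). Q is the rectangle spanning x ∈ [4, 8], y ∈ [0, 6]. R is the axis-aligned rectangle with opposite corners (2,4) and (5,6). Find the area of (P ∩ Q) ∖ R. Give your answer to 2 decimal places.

18.00

|P ∩ Q| = 20.
|(P ∩ Q) ∩ R| = 2.
|(P ∩ Q) ∖ R| = 20 − 2 = 18.00.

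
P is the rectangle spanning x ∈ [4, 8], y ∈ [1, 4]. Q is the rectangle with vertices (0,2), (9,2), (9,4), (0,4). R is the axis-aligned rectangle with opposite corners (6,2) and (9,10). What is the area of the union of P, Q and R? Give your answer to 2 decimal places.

By inclusion–exclusion:
Individual areas: |P| = 12, |Q| = 18, |R| = 24.
|P∩Q|: x∈[4,8], y∈[2,4] → 4·2 = 8.
|P∩R|: x∈[6,8], y∈[2,4] → 2·2 = 4.
|Q∩R|: x∈[6,9], y∈[2,4] → 3·2 = 6.
|P∩Q∩R| = 4.
|P ∪ Q ∪ R| = 54 − 18 + 4 = 40.00.

40.00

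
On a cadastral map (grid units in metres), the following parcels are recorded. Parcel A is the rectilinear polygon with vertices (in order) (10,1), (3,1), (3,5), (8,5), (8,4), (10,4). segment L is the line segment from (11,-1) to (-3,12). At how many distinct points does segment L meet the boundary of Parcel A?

The segment meets the boundary at (4.538,5), (8.846,1).

2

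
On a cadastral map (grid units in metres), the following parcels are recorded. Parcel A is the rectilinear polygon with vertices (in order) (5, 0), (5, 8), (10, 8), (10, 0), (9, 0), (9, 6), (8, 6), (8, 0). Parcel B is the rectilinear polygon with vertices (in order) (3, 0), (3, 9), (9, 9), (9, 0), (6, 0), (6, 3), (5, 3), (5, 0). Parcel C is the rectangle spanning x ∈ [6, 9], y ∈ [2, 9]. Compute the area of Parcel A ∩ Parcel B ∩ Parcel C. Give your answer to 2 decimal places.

14.00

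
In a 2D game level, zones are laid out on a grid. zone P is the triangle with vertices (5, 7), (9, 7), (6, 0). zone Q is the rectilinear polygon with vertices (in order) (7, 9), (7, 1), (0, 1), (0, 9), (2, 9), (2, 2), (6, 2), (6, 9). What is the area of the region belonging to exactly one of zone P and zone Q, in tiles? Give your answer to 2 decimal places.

30.33

|zone P| = 14, |zone Q| = 28, |zone P∩zone Q| = 5.8333.
|zone P △ zone Q| = |zone P| + |zone Q| − 2·|zone P∩zone Q| = 14 + 28 − 11.6667 = 30.33.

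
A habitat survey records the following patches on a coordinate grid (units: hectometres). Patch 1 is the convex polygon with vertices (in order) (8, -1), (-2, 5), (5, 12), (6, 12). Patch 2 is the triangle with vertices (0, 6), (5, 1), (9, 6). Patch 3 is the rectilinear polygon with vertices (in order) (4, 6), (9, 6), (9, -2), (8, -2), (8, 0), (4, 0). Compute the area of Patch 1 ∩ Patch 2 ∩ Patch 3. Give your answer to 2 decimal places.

12.24

The intersection is the polygon with vertices (5,1), (4,2), (4,6), (6.923,6), (7.258,3.823).
By the shoelace formula its area is 12.24.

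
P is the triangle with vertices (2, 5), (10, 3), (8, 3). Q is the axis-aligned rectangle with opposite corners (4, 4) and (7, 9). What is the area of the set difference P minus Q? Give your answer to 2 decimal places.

1.67

|P| = 2, |P∩Q| = 0.3333.
|P ∖ Q| = |P| − |P∩Q| = 2 − 0.3333 = 1.67.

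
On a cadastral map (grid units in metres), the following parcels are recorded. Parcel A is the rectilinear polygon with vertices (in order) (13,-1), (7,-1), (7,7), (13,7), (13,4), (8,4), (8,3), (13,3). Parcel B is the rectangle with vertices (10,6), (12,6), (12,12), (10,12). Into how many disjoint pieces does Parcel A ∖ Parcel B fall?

Parcel A ∖ Parcel B is a single connected region.

1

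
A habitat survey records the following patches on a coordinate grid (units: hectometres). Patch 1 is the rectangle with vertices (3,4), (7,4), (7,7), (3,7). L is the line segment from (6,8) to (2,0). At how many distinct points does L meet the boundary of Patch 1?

The segment meets the boundary at (4,4), (5.5,7).

2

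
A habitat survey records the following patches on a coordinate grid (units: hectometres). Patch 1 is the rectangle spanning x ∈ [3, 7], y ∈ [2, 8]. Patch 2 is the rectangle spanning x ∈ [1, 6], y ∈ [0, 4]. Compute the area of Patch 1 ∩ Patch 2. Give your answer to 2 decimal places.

6.00

|Patch 1∩Patch 2|: x∈[3,6], y∈[2,4] → 3·2 = 6.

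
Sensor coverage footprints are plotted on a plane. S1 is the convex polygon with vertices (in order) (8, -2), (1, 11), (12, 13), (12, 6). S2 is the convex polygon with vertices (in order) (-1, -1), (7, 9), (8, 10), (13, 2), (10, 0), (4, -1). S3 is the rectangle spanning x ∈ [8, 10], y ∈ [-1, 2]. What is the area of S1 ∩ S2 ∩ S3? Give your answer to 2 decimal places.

3.24

The intersection is the polygon with vertices (8.909,-0.182), (8,-0.333), (8,2), (10,2).
By the shoelace formula its area is 3.24.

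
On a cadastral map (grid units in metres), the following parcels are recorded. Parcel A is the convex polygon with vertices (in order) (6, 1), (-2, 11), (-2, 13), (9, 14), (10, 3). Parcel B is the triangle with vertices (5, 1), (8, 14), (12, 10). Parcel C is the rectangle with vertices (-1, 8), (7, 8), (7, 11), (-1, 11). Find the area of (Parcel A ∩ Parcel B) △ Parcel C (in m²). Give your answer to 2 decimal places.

|Parcel A ∩ Parcel B| = 24.0038.
|(Parcel A ∩ Parcel B) ∩ Parcel C| = 0.3205.
|(Parcel A ∩ Parcel B) △ Parcel C| = 24.0038 + 24 − 0.641 = 47.36.

47.36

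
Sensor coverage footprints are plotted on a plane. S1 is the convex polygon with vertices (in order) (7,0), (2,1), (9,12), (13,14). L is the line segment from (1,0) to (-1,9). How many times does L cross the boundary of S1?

0

The segment lies entirely outside S1 and never meets its boundary.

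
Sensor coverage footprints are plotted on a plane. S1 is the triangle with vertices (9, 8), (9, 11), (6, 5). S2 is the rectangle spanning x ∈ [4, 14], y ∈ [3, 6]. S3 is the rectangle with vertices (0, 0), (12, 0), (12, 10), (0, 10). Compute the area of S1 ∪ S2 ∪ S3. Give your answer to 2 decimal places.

By inclusion–exclusion:
Individual areas: |S1| = 4.5, |S2| = 30, |S3| = 120.
|S1∩S2| = 0.25.
|S1∩S3| = 4.25.
|S2∩S3|: x∈[4,12], y∈[3,6] → 8·3 = 24.
|S1∩S2∩S3| = 0.25.
|S1 ∪ S2 ∪ S3| = 154.5 − 28.5 + 0.25 = 126.25.

126.25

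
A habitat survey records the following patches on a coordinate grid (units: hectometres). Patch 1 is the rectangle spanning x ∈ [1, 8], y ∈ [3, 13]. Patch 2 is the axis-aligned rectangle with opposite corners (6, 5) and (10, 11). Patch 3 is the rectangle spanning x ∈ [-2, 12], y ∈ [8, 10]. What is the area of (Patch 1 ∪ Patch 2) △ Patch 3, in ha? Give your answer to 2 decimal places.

|Patch 1 ∪ Patch 2| = 82.
|(Patch 1 ∪ Patch 2) ∩ Patch 3| = 18.
|(Patch 1 ∪ Patch 2) △ Patch 3| = 82 + 28 − 36 = 74.00.

74.00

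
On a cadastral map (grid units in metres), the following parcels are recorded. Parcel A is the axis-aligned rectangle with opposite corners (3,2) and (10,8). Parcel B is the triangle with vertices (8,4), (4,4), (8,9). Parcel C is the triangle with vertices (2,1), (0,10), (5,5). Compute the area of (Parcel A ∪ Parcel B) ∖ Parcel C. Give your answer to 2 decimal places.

37.73

|Parcel A ∪ Parcel B| = 42.4.
|(Parcel A ∪ Parcel B) ∩ Parcel C| = 4.6667.
|(Parcel A ∪ Parcel B) ∖ Parcel C| = 42.4 − 4.6667 = 37.73.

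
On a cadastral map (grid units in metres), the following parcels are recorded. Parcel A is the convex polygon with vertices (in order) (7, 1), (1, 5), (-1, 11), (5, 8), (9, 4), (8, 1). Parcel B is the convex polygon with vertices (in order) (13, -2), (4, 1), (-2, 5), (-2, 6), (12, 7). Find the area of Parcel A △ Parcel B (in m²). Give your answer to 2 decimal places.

69.26

|Parcel A| = 43.5, |Parcel B| = 80, |Parcel A∩Parcel B| = 27.1186.
|Parcel A △ Parcel B| = |Parcel A| + |Parcel B| − 2·|Parcel A∩Parcel B| = 43.5 + 80 − 54.2372 = 69.26.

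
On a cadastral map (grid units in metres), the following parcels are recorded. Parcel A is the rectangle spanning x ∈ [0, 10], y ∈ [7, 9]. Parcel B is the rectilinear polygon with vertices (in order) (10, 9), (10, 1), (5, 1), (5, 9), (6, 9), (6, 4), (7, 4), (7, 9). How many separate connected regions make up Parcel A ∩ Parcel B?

2

Parcel A ∩ Parcel B splits into 2 disjoint pieces (area 6, area 2).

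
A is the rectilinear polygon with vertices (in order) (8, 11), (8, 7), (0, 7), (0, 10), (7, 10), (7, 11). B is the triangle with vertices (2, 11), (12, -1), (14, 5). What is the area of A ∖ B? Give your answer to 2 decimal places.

|A| = 25, |A∩B| = 7.75.
|A ∖ B| = |A| − |A∩B| = 25 − 7.75 = 17.25.

17.25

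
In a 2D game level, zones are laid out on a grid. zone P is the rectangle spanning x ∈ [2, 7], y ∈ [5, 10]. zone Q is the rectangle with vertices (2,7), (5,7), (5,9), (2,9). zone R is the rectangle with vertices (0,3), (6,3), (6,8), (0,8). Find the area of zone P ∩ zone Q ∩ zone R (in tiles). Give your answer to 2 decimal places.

3.00

The intersection is the polygon with vertices (5,7), (2,7), (2,8), (5,8).
By the shoelace formula its area is 3.00.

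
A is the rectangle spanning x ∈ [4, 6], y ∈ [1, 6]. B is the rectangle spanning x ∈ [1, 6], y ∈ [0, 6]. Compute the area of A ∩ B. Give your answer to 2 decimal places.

10.00

|A∩B|: x∈[4,6], y∈[1,6] → 2·5 = 10.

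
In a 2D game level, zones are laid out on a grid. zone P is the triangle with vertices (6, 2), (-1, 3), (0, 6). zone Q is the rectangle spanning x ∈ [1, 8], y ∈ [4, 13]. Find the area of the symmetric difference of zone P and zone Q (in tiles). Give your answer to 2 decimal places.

71.33

|zone P| = 11, |zone Q| = 63, |zone P∩zone Q| = 1.3333.
|zone P △ zone Q| = |zone P| + |zone Q| − 2·|zone P∩zone Q| = 11 + 63 − 2.6667 = 71.33.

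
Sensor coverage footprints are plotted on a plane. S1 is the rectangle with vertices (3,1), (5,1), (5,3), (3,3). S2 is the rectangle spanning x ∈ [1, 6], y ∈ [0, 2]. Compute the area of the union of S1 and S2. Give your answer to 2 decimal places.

By inclusion–exclusion:
Individual areas: |S1| = 4, |S2| = 10.
|S1∩S2|: x∈[3,5], y∈[1,2] → 2·1 = 2.
|S1 ∪ S2| = 14 − 2 = 12.00.

12.00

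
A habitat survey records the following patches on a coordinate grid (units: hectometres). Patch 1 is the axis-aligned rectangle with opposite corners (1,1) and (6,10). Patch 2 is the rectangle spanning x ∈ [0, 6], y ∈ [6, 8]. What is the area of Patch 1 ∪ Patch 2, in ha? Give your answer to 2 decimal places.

By inclusion–exclusion:
Individual areas: |Patch 1| = 45, |Patch 2| = 12.
|Patch 1∩Patch 2|: x∈[1,6], y∈[6,8] → 5·2 = 10.
|Patch 1 ∪ Patch 2| = 57 − 10 = 47.00.

47.00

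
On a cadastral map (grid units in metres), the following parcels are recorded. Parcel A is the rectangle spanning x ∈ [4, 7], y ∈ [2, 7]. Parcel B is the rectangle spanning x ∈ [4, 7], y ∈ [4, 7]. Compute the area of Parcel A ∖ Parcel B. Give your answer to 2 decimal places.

|Parcel A∩Parcel B|: x∈[4,7], y∈[4,7] → 3·3 = 9.
|Parcel A| = 15.
|Parcel A ∖ Parcel B| = |Parcel A| − |Parcel A∩Parcel B| = 15 − 9 = 6.00.

6.00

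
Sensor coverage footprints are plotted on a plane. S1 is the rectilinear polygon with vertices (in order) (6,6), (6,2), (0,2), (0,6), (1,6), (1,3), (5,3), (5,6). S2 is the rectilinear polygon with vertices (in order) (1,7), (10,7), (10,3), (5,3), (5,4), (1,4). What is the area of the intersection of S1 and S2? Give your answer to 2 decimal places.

3.00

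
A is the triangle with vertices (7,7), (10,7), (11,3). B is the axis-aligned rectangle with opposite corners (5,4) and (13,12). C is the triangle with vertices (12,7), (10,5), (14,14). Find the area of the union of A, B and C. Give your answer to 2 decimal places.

65.00

By inclusion–exclusion:
Individual areas: |A| = 6, |B| = 64, |C| = 5.
|A∩B| = 5.625.
|A∩C| = 0.08.
|B∩C| = 4.375.
|A∩B∩C| = 0.08.
|A ∪ B ∪ C| = 75 − 10.08 + 0.08 = 65.00.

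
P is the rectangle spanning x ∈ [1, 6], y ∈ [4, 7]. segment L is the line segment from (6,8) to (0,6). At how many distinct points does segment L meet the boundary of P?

2

The segment meets the boundary at (1,6.333), (3,7).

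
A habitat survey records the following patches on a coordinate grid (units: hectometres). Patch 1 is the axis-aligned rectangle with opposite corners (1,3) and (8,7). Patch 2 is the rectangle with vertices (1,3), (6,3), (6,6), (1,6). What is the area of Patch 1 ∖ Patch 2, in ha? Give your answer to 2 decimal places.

13.00

|Patch 1∩Patch 2|: x∈[1,6], y∈[3,6] → 5·3 = 15.
|Patch 1| = 28.
|Patch 1 ∖ Patch 2| = |Patch 1| − |Patch 1∩Patch 2| = 28 − 15 = 13.00.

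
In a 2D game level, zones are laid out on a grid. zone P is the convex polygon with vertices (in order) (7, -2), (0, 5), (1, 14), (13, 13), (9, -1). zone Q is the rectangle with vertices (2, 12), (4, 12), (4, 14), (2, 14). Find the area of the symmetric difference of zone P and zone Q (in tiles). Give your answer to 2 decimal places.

|zone P| = 140, |zone Q| = 4, |zone P∩zone Q| = 3.6667.
|zone P △ zone Q| = |zone P| + |zone Q| − 2·|zone P∩zone Q| = 140 + 4 − 7.3333 = 136.67.

136.67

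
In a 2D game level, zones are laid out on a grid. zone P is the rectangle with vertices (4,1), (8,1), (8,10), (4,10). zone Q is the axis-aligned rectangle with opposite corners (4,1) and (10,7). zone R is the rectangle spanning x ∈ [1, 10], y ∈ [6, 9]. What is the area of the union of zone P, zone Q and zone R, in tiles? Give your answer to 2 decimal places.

61.00

By inclusion–exclusion:
Individual areas: |zone P| = 36, |zone Q| = 36, |zone R| = 27.
|zone P∩zone Q|: x∈[4,8], y∈[1,7] → 4·6 = 24.
|zone P∩zone R|: x∈[4,8], y∈[6,9] → 4·3 = 12.
|zone Q∩zone R|: x∈[4,10], y∈[6,7] → 6·1 = 6.
|zone P∩zone Q∩zone R| = 4.
|zone P ∪ zone Q ∪ zone R| = 99 − 42 + 4 = 61.00.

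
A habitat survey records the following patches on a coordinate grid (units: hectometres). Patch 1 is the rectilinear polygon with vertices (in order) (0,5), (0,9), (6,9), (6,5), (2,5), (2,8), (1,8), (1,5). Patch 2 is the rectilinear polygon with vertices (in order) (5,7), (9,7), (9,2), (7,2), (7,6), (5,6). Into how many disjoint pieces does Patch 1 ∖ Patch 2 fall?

Patch 1 ∖ Patch 2 is a single connected region.

1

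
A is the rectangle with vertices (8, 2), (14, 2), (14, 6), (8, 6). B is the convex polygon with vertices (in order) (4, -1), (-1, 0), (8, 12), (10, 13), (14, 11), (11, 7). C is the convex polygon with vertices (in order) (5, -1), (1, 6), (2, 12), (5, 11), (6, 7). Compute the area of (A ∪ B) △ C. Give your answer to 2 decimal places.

|A ∪ B| = 102.9196.
|(A ∪ B) ∩ C| = 17.9704.
|(A ∪ B) △ C| = 102.9196 + 39.5 − 35.9408 = 106.48.

106.48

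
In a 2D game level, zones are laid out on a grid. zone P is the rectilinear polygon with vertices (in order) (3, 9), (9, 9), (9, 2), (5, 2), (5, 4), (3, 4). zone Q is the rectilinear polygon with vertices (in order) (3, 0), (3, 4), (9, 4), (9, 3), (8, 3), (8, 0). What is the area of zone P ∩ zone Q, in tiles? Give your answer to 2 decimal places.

7.00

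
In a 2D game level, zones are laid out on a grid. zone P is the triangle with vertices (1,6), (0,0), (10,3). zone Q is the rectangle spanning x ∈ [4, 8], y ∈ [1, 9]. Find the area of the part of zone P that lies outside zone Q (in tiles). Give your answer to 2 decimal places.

18.37

|zone P| = 28.5, |zone P∩zone Q| = 10.1333.
|zone P ∖ zone Q| = |zone P| − |zone P∩zone Q| = 28.5 − 10.1333 = 18.37.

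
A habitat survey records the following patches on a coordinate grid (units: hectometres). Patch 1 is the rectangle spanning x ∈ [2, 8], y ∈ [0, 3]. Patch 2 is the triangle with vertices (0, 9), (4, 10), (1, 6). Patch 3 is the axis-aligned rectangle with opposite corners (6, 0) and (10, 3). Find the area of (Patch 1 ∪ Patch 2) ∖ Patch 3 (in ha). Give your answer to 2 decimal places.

|Patch 1 ∪ Patch 2| = 24.5.
|(Patch 1 ∪ Patch 2) ∩ Patch 3| = 6.
|(Patch 1 ∪ Patch 2) ∖ Patch 3| = 24.5 − 6 = 18.50.

18.50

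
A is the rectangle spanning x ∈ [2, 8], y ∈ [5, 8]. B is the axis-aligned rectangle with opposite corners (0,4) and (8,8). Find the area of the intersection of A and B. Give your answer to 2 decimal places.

18.00

|A∩B|: x∈[2,8], y∈[5,8] → 6·3 = 18.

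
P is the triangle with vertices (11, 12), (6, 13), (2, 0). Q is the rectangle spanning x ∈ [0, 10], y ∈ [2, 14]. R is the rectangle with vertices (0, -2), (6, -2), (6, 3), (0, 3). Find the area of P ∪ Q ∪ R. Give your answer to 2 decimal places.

144.77

By inclusion–exclusion:
Individual areas: |P| = 34.5, |Q| = 120, |R| = 30.
|P∩Q| = 32.8487.
|P∩R| = 1.9904.
|Q∩R|: x∈[0,6], y∈[2,3] → 6·1 = 6.
|P∩Q∩R| = 1.1058.
|P ∪ Q ∪ R| = 184.5 − 40.8391 + 1.1058 = 144.77.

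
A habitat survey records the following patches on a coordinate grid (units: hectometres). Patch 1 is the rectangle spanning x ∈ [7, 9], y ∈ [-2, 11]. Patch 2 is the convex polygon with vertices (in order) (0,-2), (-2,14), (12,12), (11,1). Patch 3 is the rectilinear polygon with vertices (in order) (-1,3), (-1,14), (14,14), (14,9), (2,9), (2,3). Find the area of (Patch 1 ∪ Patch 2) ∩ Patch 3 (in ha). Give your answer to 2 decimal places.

68.10

The region (Patch 1 ∪ Patch 2) ∩ Patch 3 is the polygon with vertices (-1,6), (-1,13.857), (12,12), (11.727,9), (2,9), (2,3), (-0.625,3).
By the shoelace formula its area is 68.10.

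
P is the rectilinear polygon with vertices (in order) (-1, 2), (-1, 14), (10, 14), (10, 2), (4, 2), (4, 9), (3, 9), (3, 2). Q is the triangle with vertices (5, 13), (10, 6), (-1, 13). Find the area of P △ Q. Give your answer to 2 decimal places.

|P| = 125, |Q| = 21, |P∩Q| = 21.
|P △ Q| = |P| + |Q| − 2·|P∩Q| = 125 + 21 − 42 = 104.00.

104.00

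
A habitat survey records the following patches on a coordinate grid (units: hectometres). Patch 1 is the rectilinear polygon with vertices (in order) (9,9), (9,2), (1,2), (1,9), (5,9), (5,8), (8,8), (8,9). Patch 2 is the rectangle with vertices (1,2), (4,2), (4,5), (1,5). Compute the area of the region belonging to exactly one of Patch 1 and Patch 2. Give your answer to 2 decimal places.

44.00

|Patch 1| = 53, |Patch 2| = 9, |Patch 1∩Patch 2| = 9.
|Patch 1 △ Patch 2| = |Patch 1| + |Patch 2| − 2·|Patch 1∩Patch 2| = 53 + 9 − 18 = 44.00.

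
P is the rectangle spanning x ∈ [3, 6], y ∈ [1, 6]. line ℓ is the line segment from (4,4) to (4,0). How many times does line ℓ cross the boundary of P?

The segment meets the boundary at (4,1).

1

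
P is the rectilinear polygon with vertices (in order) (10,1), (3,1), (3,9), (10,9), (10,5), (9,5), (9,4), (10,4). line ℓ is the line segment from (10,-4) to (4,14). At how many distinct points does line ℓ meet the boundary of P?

2

The segment meets the boundary at (5.667,9), (8.333,1).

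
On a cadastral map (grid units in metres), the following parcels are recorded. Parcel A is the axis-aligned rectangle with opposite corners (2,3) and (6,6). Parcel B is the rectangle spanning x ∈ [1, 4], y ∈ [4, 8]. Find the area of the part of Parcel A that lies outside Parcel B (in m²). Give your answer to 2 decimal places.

|Parcel A∩Parcel B|: x∈[2,4], y∈[4,6] → 2·2 = 4.
|Parcel A| = 12.
|Parcel A ∖ Parcel B| = |Parcel A| − |Parcel A∩Parcel B| = 12 − 4 = 8.00.

8.00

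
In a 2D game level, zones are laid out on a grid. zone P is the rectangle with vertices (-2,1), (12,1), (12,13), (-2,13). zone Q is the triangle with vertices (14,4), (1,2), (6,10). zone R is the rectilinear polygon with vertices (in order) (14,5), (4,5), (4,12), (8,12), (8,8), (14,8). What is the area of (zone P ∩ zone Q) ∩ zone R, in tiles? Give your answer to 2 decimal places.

23.13

The region (zone P ∩ zone Q) ∩ zone R is the polygon with vertices (6,10), (8,8.5), (8,8), (8.667,8), (12,5.5), (12,5), (4,5), (4,6.8).
By the shoelace formula its area is 23.13.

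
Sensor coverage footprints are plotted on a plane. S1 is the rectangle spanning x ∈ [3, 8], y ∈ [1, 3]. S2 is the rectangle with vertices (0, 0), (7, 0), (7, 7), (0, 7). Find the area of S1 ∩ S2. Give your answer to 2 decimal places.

|S1∩S2|: x∈[3,7], y∈[1,3] → 4·2 = 8.

8.00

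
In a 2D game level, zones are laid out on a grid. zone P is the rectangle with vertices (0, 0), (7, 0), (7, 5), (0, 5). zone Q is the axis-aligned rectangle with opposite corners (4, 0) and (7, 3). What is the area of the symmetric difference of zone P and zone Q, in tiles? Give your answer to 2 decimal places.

|zone P∩zone Q|: x∈[4,7], y∈[0,3] → 3·3 = 9.
|zone P △ zone Q| = |zone P| + |zone Q| − 2·|zone P∩zone Q| = 35 + 9 − 18 = 26.00.

26.00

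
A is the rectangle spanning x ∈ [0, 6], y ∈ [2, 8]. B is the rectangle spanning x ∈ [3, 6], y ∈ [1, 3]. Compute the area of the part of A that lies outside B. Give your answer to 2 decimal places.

|A∩B|: x∈[3,6], y∈[2,3] → 3·1 = 3.
|A| = 36.
|A ∖ B| = |A| − |A∩B| = 36 − 3 = 33.00.

33.00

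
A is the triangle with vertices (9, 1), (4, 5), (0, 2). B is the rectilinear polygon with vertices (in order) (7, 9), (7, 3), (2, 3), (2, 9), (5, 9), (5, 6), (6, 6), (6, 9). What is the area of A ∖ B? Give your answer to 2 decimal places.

|A| = 15.5, |A∩B| = 5.
|A ∖ B| = |A| − |A∩B| = 15.5 − 5 = 10.50.

10.50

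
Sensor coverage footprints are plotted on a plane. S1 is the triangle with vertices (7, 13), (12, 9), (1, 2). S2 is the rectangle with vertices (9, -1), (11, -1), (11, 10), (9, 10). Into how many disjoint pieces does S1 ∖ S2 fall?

2

S1 ∖ S2 splits into 2 disjoint pieces (area 34.2614, area 0.7182).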